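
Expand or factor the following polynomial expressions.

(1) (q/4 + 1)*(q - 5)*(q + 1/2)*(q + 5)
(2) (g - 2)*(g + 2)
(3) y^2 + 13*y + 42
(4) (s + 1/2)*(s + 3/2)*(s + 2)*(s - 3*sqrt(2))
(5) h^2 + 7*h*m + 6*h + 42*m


(1) = q^4/4 + 9*q^3/8 - 23*q^2/4 - 225*q/8 - 25/2
(2) = g^2 - 4
(3) = (y + 6)*(y + 7)
(4) = s^4 - 3*sqrt(2)*s^3 + 4*s^3 - 12*sqrt(2)*s^2 + 19*s^2/4 - 57*sqrt(2)*s/4 + 3*s/2 - 9*sqrt(2)/2
(5) = (h + 6)*(h + 7*m)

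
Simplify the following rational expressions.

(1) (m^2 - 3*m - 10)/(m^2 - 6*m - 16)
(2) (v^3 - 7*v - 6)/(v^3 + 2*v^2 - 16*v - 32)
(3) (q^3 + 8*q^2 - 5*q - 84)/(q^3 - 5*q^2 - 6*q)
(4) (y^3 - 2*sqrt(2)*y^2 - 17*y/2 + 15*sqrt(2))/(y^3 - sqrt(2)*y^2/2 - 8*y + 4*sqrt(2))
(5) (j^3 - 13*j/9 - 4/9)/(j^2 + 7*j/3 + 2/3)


(1) = (m - 5)/(m - 8)
(2) = (v^2 - 2*v - 3)/(v^2 - 16)
(3) = (q^3 + 8*q^2 - 5*q - 84)/(q^3 - 5*q^2 - 6*q)
(4) = (4*y^2 - 16*sqrt(2)*y + 30)/(4*y^2 - 10*sqrt(2)*y + 8)
(5) = (3*j^2 - j - 4)/(3*j + 6)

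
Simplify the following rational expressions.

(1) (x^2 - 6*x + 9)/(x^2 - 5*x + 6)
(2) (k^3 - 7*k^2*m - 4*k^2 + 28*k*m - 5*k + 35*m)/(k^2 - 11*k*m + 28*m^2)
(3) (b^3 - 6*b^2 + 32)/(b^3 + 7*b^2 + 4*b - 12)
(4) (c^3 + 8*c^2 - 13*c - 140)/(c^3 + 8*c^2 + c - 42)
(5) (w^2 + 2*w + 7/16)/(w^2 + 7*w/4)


(1) = (x - 3)/(x - 2)
(2) = (k^2 - 4*k - 5)/(k - 4*m)
(3) = (b^2 - 8*b + 16)/(b^2 + 5*b - 6)
(4) = (c^2 + c - 20)/(c^2 + c - 6)
(5) = (4*w + 1)/(4*w)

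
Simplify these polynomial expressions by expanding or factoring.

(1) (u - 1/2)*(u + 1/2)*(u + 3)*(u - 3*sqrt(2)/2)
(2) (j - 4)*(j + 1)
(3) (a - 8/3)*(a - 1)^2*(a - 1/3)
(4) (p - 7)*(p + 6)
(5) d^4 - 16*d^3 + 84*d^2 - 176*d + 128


(1) = u^4 - 3*sqrt(2)*u^3/2 + 3*u^3 - 9*sqrt(2)*u^2/2 - u^2/4 - 3*u/4 + 3*sqrt(2)*u/8 + 9*sqrt(2)/8
(2) = j^2 - 3*j - 4
(3) = a^4 - 5*a^3 + 71*a^2/9 - 43*a/9 + 8/9
(4) = p^2 - p - 42
(5) = (d - 8)*(d - 4)*(d - 2)^2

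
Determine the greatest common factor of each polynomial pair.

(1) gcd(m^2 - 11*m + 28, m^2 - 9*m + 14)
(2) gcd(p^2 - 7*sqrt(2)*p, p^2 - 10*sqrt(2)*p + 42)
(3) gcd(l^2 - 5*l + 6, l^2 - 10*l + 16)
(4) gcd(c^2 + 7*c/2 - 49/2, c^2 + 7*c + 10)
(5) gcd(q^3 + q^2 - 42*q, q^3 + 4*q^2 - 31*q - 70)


(1) = m - 7
(2) = gcd(p*(p - 7*sqrt(2)), (p - 7*sqrt(2))*(p - 3*sqrt(2))) = p - 7*sqrt(2)
(3) = l - 2
(4) = gcd((c - 7/2)*(c + 7), (c + 2)*(c + 5)) = 1
(5) = q + 7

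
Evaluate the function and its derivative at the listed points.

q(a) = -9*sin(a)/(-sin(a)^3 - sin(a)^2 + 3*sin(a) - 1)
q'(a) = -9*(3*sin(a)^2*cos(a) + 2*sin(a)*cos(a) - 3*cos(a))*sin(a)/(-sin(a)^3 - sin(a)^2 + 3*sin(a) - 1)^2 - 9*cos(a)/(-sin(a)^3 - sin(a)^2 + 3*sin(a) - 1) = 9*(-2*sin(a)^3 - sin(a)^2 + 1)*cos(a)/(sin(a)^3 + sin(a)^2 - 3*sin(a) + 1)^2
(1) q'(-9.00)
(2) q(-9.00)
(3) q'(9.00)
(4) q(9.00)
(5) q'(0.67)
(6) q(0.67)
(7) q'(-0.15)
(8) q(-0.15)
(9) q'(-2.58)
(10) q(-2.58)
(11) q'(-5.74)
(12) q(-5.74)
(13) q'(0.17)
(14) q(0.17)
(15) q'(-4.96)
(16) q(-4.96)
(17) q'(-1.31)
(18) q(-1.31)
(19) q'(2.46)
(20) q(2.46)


(1) = -1.46
(2) = -1.59
(3) = -467037.94
(4) = 1065.50
(5) = 16.89
(6) = -23.50
(7) = 4.07
(8) = -0.92
(9) = -1.04
(10) = -1.76
(11) = 166.51
(12) = -32.00
(13) = 30.84
(14) = 2.90
(15) = -1183.81
(16) = -152.26
(17) = 0.28
(18) = -2.21
(19) = -12.17
(20) = -23.33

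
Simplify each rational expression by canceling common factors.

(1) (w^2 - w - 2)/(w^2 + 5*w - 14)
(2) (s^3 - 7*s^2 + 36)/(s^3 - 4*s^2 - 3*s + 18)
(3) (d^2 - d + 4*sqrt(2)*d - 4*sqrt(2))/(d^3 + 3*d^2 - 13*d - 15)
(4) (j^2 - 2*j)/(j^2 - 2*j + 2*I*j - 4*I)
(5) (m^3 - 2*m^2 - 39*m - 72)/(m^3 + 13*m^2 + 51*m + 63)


(1) = (w + 1)/(w + 7)
(2) = (s - 6)/(s - 3)
(3) = (d^2 + d*(-1 + 4*sqrt(2)) - 4*sqrt(2))/(d^3 + 3*d^2 - 13*d - 15)
(4) = j/(j + 2*I)
(5) = (m - 8)/(m + 7)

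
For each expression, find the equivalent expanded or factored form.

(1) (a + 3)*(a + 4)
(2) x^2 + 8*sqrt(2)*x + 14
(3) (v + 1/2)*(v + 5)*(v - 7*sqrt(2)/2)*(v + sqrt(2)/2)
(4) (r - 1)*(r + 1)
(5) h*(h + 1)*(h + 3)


(1) = a^2 + 7*a + 12
(2) = (x + sqrt(2))*(x + 7*sqrt(2))
(3) = v^4 - 3*sqrt(2)*v^3 + 11*v^3/2 - 33*sqrt(2)*v^2/2 - v^2 - 77*v/4 - 15*sqrt(2)*v/2 - 35/4
(4) = r^2 - 1
(5) = h^3 + 4*h^2 + 3*h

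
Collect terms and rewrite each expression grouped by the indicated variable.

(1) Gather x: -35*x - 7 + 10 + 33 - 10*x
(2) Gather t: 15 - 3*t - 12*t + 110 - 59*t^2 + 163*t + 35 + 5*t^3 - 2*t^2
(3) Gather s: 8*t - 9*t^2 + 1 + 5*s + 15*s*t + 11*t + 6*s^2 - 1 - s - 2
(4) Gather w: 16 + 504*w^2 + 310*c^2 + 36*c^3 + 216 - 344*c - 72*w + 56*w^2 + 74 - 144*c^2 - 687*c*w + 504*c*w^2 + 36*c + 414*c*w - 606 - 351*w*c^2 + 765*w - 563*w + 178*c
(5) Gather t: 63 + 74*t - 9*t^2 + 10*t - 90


(1) = 36 - 45*x
(2) = 5*t^3 - 61*t^2 + 148*t + 160
(3) = 6*s^2 + s*(15*t + 4) - 9*t^2 + 19*t - 2
(4) = 36*c^3 + 166*c^2 - 130*c + w^2*(504*c + 560) + w*(-351*c^2 - 273*c + 130) - 300
(5) = -9*t^2 + 84*t - 27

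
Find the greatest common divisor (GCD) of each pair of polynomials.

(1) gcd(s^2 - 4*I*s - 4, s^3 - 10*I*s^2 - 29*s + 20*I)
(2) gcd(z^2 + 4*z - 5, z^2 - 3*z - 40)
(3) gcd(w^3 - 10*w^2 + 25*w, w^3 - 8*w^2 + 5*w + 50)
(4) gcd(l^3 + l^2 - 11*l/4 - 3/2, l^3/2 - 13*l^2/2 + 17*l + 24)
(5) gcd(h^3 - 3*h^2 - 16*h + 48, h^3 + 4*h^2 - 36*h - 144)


(1) = 1
(2) = gcd((z - 1)*(z + 5), (z - 8)*(z + 5)) = z + 5
(3) = gcd(w*(w - 5)^2, (w - 5)^2*(w + 2)) = w^2 - 10*w + 25
(4) = gcd((l - 3/2)*(l + 1/2)*(l + 2), (l/2 + 1/2)*(l - 8)*(l - 6)) = 1
(5) = h + 4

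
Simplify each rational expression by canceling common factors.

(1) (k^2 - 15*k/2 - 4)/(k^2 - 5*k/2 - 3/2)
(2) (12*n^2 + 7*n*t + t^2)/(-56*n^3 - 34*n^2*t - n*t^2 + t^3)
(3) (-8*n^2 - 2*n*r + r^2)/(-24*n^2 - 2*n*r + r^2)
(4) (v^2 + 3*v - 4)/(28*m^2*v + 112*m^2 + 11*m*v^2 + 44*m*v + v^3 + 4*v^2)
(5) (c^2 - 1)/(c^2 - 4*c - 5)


(1) = (k - 8)/(k - 3)
(2) = (3*n + t)/(-14*n^2 - 5*n*t + t^2)
(3) = (-8*n^2 - 2*n*r + r^2)/(-24*n^2 - 2*n*r + r^2)
(4) = (v - 1)/(28*m^2 + 11*m*v + v^2)
(5) = (c - 1)/(c - 5)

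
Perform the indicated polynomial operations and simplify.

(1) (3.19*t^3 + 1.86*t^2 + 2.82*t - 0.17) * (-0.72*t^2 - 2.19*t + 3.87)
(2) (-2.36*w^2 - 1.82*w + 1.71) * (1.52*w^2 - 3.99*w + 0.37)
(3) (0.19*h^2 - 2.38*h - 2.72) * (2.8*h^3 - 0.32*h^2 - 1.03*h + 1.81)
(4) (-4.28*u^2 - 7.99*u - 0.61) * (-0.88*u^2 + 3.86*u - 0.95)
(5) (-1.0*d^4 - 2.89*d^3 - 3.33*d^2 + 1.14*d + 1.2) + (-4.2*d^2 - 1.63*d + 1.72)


(1) = -2.2968*t^5 - 8.3253*t^4 + 6.2415*t^3 + 1.1448*t^2 + 11.2857*t - 0.6579
(2) = -3.5872*w^4 + 6.65*w^3 + 8.9878*w^2 - 7.4963*w + 0.6327
(3) = 0.532*h^5 - 6.7248*h^4 - 7.0501*h^3 + 3.6657*h^2 - 1.5062*h - 4.9232
(4) = 3.7664*u^4 - 9.4896*u^3 - 26.2386*u^2 + 5.2359*u + 0.5795
(5) = -1.0*d^4 - 2.89*d^3 - 7.53*d^2 - 0.49*d + 2.92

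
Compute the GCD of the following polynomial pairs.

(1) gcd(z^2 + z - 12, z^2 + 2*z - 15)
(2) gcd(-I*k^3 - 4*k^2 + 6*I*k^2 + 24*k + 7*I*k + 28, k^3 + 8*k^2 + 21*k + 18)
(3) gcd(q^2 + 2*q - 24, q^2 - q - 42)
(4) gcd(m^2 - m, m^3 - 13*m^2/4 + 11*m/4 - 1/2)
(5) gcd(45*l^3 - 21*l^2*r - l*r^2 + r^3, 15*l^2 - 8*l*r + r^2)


(1) = z - 3
(2) = 1
(3) = q + 6
(4) = gcd(m*(m - 1), (m - 2)*(m - 1)*(m - 1/4)) = m - 1
(5) = -3*l + r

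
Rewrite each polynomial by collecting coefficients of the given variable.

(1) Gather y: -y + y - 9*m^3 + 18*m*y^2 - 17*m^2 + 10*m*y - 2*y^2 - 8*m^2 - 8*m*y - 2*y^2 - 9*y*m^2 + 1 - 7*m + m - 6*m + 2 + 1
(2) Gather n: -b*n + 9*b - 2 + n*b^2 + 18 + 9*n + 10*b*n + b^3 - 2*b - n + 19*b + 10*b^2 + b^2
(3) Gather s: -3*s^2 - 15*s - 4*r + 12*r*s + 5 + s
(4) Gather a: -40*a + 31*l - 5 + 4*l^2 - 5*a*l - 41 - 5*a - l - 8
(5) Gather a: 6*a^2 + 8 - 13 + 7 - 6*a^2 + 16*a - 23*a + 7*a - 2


(1) = -9*m^3 - 25*m^2 - 12*m + y^2*(18*m - 4) + y*(-9*m^2 + 2*m) + 4
(2) = b^3 + 11*b^2 + 26*b + n*(b^2 + 9*b + 8) + 16
(3) = -4*r - 3*s^2 + s*(12*r - 14) + 5
(4) = a*(-5*l - 45) + 4*l^2 + 30*l - 54
(5) = 0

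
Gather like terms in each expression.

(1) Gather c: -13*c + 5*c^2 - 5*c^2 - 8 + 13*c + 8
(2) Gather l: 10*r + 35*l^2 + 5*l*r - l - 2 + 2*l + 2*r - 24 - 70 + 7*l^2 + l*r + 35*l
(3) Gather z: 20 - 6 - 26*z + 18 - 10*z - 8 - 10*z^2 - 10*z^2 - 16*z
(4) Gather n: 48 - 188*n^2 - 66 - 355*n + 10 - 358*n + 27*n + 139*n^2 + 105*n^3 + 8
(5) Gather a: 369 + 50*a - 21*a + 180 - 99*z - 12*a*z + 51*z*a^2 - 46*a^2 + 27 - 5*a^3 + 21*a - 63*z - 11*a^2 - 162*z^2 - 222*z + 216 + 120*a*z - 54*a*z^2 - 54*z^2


(1) = 0
(2) = 42*l^2 + l*(6*r + 36) + 12*r - 96
(3) = -20*z^2 - 52*z + 24
(4) = 105*n^3 - 49*n^2 - 686*n
(5) = -5*a^3 + a^2*(51*z - 57) + a*(-54*z^2 + 108*z + 50) - 216*z^2 - 384*z + 792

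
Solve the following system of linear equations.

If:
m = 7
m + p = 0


Then:
m = 7
p = -7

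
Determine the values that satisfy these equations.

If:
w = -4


Then:
w = -4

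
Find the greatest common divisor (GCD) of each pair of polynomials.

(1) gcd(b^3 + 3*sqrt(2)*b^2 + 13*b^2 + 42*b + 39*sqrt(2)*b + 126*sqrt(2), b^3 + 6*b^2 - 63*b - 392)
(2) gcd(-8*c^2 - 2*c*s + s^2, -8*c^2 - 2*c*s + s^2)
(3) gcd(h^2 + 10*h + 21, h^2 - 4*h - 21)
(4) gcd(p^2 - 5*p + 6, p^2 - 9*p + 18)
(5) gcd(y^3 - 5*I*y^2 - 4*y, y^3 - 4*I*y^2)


(1) = b + 7
(2) = gcd((-4*c + s)*(2*c + s), (-4*c + s)*(2*c + s)) = -8*c^2 - 2*c*s + s^2
(3) = gcd((h + 3)*(h + 7), (h - 7)*(h + 3)) = h + 3
(4) = gcd((p - 3)*(p - 2), (p - 6)*(p - 3)) = p - 3
(5) = y^2 - 4*I*y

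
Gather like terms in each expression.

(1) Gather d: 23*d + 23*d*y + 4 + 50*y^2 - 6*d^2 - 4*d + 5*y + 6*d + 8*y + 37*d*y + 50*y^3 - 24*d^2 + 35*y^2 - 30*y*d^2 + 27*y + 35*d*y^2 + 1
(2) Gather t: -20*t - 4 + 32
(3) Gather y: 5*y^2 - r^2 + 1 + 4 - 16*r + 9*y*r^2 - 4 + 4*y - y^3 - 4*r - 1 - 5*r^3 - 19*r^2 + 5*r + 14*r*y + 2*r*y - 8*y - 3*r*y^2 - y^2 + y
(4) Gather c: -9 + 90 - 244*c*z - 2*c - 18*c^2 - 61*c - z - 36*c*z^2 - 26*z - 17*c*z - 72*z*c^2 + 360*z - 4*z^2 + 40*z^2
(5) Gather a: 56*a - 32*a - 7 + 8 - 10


(1) = d^2*(-30*y - 30) + d*(35*y^2 + 60*y + 25) + 50*y^3 + 85*y^2 + 40*y + 5
(2) = 28 - 20*t
(3) = -5*r^3 - 20*r^2 - 15*r - y^3 + y^2*(4 - 3*r) + y*(9*r^2 + 16*r - 3)
(4) = c^2*(-72*z - 18) + c*(-36*z^2 - 261*z - 63) + 36*z^2 + 333*z + 81
(5) = 24*a - 9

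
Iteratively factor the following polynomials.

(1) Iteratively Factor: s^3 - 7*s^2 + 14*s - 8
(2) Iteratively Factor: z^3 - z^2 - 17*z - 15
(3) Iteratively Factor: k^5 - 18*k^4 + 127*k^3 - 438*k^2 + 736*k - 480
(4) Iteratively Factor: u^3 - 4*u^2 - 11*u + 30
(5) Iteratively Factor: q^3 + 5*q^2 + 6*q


(1) = (s - 4)*(s^2 - 3*s + 2) = (s - 4)*(s - 1)*(s - 2)
(2) = (z + 3)*(z^2 - 4*z - 5) = (z + 1)*(z + 3)*(z - 5)
(3) = (k - 4)*(k^4 - 14*k^3 + 71*k^2 - 154*k + 120) = (k - 5)*(k - 4)*(k^3 - 9*k^2 + 26*k - 24) = (k - 5)*(k - 4)^2*(k^2 - 5*k + 6) = (k - 5)*(k - 4)^2*(k - 3)*(k - 2)
(4) = (u + 3)*(u^2 - 7*u + 10) = (u - 2)*(u + 3)*(u - 5)
(5) = (q + 3)*(q^2 + 2*q) = (q + 2)*(q + 3)*(q)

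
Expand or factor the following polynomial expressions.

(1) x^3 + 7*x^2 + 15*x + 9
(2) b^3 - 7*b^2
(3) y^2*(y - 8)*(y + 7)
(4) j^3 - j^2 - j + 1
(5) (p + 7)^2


(1) = (x + 1)*(x + 3)^2
(2) = b^2*(b - 7)
(3) = y^4 - y^3 - 56*y^2
(4) = (j - 1)^2*(j + 1)
(5) = p^2 + 14*p + 49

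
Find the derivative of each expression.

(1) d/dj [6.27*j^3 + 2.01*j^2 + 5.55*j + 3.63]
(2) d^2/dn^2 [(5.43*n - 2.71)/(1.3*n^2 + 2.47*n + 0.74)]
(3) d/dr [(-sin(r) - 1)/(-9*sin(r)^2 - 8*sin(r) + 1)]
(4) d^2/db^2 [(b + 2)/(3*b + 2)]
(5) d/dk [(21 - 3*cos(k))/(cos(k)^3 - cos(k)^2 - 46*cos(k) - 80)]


(1) = 18.81*j^2 + 4.02*j + 5.55
(2) = ((2.6*n + 2.47)*(5.2*n + 4.94)*(5.43*n - 2.71) - (42.354*n + 19.7782)*(1.3*n^2 + 2.47*n + 0.74))/(1.3*n^2 + 2.47*n + 0.74)^3
(3) = -9*cos(r)/(9*sin(r) - 1)^2
(4) = 24/(3*b + 2)^3
(5) = 3*(-31*cos(k)/2 + 11*cos(2*k) - cos(3*k)/2 - 391)*sin(k)/(-cos(k)^3 + cos(k)^2 + 46*cos(k) + 80)^2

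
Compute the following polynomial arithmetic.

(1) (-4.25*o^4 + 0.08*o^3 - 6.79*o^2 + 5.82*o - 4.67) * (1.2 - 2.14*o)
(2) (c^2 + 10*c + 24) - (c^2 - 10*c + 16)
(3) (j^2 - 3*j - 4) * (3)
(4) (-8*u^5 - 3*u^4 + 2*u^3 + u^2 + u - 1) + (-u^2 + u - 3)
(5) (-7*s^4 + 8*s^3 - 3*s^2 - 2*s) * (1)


(1) = 9.095*o^5 - 5.2712*o^4 + 14.6266*o^3 - 20.6028*o^2 + 16.9778*o - 5.604
(2) = 20*c + 8
(3) = 3*j^2 - 9*j - 12
(4) = -8*u^5 - 3*u^4 + 2*u^3 + 2*u - 4
(5) = -7*s^4 + 8*s^3 - 3*s^2 - 2*s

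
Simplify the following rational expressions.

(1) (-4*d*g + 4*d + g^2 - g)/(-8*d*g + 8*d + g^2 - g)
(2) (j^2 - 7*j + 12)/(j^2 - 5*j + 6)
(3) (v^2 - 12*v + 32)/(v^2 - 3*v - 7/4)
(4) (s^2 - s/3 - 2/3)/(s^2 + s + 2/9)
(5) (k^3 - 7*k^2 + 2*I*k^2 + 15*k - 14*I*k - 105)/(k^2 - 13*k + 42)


(1) = (4*d - g)/(8*d - g)
(2) = (j - 4)/(j - 2)
(3) = (4*v^2 - 48*v + 128)/(4*v^2 - 12*v - 7)
(4) = (3*s - 3)/(3*s + 1)
(5) = (k^2 + 2*I*k + 15)/(k - 6)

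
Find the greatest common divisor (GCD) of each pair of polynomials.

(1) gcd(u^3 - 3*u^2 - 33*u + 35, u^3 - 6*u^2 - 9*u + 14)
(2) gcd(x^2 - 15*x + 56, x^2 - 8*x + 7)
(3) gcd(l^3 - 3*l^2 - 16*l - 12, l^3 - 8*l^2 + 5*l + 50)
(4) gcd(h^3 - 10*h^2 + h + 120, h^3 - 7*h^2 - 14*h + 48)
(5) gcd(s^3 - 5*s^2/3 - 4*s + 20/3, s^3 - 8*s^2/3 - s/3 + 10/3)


(1) = u^2 - 8*u + 7
(2) = x - 7
(3) = gcd((l - 6)*(l + 1)*(l + 2), (l - 5)^2*(l + 2)) = l + 2
(4) = h^2 - 5*h - 24
(5) = gcd((s - 2)*(s - 5/3)*(s + 2), (s - 2)*(s - 5/3)*(s + 1)) = s^2 - 11*s/3 + 10/3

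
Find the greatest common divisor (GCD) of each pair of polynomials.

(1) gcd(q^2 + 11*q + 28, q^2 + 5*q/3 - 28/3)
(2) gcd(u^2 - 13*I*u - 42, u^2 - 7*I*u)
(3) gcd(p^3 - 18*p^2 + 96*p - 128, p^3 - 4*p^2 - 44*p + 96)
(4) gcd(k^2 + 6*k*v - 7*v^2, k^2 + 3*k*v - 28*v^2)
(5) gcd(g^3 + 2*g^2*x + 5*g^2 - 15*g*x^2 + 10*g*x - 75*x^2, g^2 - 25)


(1) = q + 4
(2) = u - 7*I
(3) = gcd((p - 8)^2*(p - 2), (p - 8)*(p - 2)*(p + 6)) = p^2 - 10*p + 16
(4) = k + 7*v
(5) = gcd((g + 5)*(g - 3*x)*(g + 5*x), (g - 5)*(g + 5)) = g + 5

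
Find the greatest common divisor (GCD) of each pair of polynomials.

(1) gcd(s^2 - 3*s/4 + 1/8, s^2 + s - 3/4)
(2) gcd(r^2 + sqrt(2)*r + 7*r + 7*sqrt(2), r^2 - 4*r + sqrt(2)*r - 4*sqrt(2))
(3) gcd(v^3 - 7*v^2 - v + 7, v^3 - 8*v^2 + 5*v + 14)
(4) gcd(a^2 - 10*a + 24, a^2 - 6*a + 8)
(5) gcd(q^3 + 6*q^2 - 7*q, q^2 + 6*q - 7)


(1) = gcd((s - 1/2)*(s - 1/4), (s - 1/2)*(s + 3/2)) = s - 1/2
(2) = gcd((r + 7)*(r + sqrt(2)), (r - 4)*(r + sqrt(2))) = r + sqrt(2)
(3) = v^2 - 6*v - 7
(4) = a - 4
(5) = q^2 + 6*q - 7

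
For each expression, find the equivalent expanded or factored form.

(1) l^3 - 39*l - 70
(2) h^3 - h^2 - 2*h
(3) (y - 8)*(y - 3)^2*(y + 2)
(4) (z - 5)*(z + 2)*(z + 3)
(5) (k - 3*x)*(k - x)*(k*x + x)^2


(1) = (l - 7)*(l + 2)*(l + 5)
(2) = h*(h - 2)*(h + 1)
(3) = y^4 - 12*y^3 + 29*y^2 + 42*y - 144
(4) = z^3 - 19*z - 30
(5) = k^4*x^2 - 4*k^3*x^3 + 2*k^3*x^2 + 3*k^2*x^4 - 8*k^2*x^3 + k^2*x^2 + 6*k*x^4 - 4*k*x^3 + 3*x^4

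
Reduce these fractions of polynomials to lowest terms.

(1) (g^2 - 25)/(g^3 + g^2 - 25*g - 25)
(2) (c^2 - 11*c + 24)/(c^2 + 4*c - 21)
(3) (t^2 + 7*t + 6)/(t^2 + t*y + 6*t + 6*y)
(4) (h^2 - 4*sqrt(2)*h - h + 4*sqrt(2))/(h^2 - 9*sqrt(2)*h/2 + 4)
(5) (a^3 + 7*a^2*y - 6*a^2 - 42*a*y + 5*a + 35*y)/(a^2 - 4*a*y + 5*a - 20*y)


(1) = 1/(g + 1)
(2) = (c - 8)/(c + 7)
(3) = (t + 1)/(t + y)
(4) = (2*h - 2)/(2*h - sqrt(2))
(5) = (-a^3 - 7*a^2*y + 6*a^2 + 42*a*y - 5*a - 35*y)/(-a^2 + 4*a*y - 5*a + 20*y)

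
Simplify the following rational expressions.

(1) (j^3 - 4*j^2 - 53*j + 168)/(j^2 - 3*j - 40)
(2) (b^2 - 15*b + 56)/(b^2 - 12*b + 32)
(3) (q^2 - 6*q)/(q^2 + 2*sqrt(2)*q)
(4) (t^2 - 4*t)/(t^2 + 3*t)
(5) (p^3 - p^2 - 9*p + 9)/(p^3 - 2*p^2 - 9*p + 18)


(1) = (j^2 + 4*j - 21)/(j + 5)
(2) = (b - 7)/(b - 4)
(3) = (q - 6)/(q + 2*sqrt(2))
(4) = (t - 4)/(t + 3)
(5) = (p - 1)/(p - 2)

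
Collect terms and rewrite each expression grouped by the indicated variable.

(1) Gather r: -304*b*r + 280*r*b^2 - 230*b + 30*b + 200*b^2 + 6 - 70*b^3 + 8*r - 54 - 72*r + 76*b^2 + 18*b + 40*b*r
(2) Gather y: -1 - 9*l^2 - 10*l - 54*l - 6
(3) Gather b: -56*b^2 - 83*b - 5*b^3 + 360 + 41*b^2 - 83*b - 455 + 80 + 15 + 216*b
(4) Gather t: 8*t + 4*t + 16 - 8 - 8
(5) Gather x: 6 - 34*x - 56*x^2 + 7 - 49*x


(1) = -70*b^3 + 276*b^2 - 182*b + r*(280*b^2 - 264*b - 64) - 48
(2) = -9*l^2 - 64*l - 7
(3) = -5*b^3 - 15*b^2 + 50*b
(4) = 12*t
(5) = -56*x^2 - 83*x + 13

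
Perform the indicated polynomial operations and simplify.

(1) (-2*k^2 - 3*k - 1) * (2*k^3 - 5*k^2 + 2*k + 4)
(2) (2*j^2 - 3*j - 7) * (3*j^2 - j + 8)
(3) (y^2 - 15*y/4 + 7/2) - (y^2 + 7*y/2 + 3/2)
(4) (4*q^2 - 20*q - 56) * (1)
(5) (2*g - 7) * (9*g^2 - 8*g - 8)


(1) = -4*k^5 + 4*k^4 + 9*k^3 - 9*k^2 - 14*k - 4
(2) = 6*j^4 - 11*j^3 - 2*j^2 - 17*j - 56
(3) = 2 - 29*y/4
(4) = 4*q^2 - 20*q - 56
(5) = 18*g^3 - 79*g^2 + 40*g + 56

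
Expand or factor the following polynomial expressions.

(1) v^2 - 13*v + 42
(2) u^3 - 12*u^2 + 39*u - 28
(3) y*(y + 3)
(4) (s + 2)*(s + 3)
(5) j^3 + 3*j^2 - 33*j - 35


(1) = (v - 7)*(v - 6)
(2) = (u - 7)*(u - 4)*(u - 1)
(3) = y^2 + 3*y
(4) = s^2 + 5*s + 6
(5) = (j - 5)*(j + 1)*(j + 7)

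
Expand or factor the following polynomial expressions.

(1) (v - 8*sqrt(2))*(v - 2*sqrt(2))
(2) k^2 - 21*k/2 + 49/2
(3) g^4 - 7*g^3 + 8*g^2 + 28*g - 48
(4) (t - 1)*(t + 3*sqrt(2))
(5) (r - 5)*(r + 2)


(1) = v^2 - 10*sqrt(2)*v + 32
(2) = (k - 7)*(k - 7/2)
(3) = (g - 4)*(g - 3)*(g - 2)*(g + 2)
(4) = t^2 - t + 3*sqrt(2)*t - 3*sqrt(2)
(5) = r^2 - 3*r - 10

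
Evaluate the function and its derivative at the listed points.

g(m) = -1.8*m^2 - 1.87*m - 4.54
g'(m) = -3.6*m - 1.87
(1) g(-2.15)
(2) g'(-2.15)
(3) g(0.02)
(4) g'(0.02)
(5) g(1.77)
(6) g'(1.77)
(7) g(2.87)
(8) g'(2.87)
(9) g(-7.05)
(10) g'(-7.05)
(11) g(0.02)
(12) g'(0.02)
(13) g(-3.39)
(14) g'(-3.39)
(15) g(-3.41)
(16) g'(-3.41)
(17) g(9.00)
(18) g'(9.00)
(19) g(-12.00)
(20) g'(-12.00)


(1) = -8.84
(2) = 5.87
(3) = -4.58
(4) = -1.94
(5) = -13.49
(6) = -8.24
(7) = -24.73
(8) = -12.20
(9) = -80.82
(10) = 23.51
(11) = -4.58
(12) = -1.94
(13) = -18.89
(14) = 10.33
(15) = -19.09
(16) = 10.41
(17) = -167.17
(18) = -34.27
(19) = -241.30
(20) = 41.33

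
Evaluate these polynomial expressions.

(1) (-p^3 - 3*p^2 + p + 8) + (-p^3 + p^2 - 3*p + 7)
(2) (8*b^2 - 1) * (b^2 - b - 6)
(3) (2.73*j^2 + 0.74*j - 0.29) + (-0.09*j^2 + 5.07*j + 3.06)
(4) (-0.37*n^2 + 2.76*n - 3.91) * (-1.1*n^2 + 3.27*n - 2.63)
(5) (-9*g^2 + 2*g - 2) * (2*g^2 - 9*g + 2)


(1) = -2*p^3 - 2*p^2 - 2*p + 15
(2) = 8*b^4 - 8*b^3 - 49*b^2 + b + 6
(3) = 2.64*j^2 + 5.81*j + 2.77
(4) = 0.407*n^4 - 4.2459*n^3 + 14.2993*n^2 - 20.0445*n + 10.2833
(5) = -18*g^4 + 85*g^3 - 40*g^2 + 22*g - 4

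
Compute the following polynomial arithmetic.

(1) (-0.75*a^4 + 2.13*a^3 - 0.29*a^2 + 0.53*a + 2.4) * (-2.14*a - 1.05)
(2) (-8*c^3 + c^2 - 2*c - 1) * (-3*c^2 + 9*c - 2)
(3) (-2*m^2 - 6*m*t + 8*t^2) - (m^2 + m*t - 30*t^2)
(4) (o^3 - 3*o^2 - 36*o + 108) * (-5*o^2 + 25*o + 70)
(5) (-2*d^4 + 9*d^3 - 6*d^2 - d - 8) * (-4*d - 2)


(1) = 1.605*a^5 - 3.7707*a^4 - 1.6159*a^3 - 0.8297*a^2 - 5.6925*a - 2.52
(2) = 24*c^5 - 75*c^4 + 31*c^3 - 17*c^2 - 5*c + 2
(3) = -3*m^2 - 7*m*t + 38*t^2
(4) = -5*o^5 + 40*o^4 + 175*o^3 - 1650*o^2 + 180*o + 7560
(5) = 8*d^5 - 32*d^4 + 6*d^3 + 16*d^2 + 34*d + 16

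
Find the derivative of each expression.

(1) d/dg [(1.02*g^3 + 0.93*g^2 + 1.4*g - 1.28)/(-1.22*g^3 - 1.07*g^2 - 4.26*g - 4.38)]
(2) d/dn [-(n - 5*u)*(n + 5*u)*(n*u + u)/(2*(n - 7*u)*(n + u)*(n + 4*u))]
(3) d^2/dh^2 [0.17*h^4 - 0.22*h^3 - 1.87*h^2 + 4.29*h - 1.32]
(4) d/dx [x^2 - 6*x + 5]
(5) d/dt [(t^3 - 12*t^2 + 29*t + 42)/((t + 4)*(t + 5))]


(1) = (0.0432*g^4 - 5.2744*g^3 - 20.5514*g^2 - 10.886*g - 11.5848)/(1.4884*g^6 + 2.6108*g^5 + 11.5393*g^4 + 19.8036*g^3 + 27.5208*g^2 + 37.3176*g + 19.1844)
(2) = u*(2*n^4*u + n^4 + 12*n^3*u^2 + 134*n^2*u^3 - 44*n^2*u^2 + 156*n*u^3 - 700*u^5 + 775*u^4)/(2*(n^6 - 4*n^5*u - 58*n^4*u^2 + 68*n^3*u^3 + 1073*n^2*u^4 + 1736*n*u^5 + 784*u^6))
(3) = 2.04*h^2 - 1.32*h - 3.74
(4) = 2*x - 6
(5) = (t^4 + 18*t^3 - 77*t^2 - 564*t + 202)/(t^4 + 18*t^3 + 121*t^2 + 360*t + 400)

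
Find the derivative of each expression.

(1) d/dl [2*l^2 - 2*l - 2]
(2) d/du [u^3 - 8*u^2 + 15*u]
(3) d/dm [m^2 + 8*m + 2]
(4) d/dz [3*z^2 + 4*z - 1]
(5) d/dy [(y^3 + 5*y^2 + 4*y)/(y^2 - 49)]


(1) = 4*l - 2
(2) = 3*u^2 - 16*u + 15
(3) = 2*m + 8
(4) = 6*z + 4
(5) = (y^4 - 151*y^2 - 490*y - 196)/(y^4 - 98*y^2 + 2401)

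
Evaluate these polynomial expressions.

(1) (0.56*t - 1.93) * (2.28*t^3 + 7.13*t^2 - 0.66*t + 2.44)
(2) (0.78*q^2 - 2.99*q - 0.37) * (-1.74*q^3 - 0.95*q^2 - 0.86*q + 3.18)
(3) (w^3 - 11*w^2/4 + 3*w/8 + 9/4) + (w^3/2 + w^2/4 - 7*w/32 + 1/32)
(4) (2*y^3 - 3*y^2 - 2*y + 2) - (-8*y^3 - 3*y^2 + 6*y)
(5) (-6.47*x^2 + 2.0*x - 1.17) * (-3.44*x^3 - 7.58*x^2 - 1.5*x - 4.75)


(1) = 1.2768*t^4 - 0.4076*t^3 - 14.1305*t^2 + 2.6402*t - 4.7092
(2) = -1.3572*q^5 + 4.4616*q^4 + 2.8135*q^3 + 5.4033*q^2 - 9.19*q - 1.1766
(3) = 3*w^3/2 - 5*w^2/2 + 5*w/32 + 73/32
(4) = 10*y^3 - 8*y + 2
(5) = 22.2568*x^5 + 42.1626*x^4 - 1.4302*x^3 + 36.6011*x^2 - 7.745*x + 5.5575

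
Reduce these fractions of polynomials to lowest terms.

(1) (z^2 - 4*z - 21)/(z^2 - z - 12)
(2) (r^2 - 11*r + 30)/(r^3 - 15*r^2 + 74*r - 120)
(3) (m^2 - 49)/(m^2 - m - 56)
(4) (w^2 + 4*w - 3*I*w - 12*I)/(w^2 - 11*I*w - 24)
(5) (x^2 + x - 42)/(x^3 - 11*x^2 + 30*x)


(1) = (z - 7)/(z - 4)
(2) = 1/(r - 4)
(3) = (m - 7)/(m - 8)
(4) = (w + 4)/(w - 8*I)
(5) = (x + 7)/(x^2 - 5*x)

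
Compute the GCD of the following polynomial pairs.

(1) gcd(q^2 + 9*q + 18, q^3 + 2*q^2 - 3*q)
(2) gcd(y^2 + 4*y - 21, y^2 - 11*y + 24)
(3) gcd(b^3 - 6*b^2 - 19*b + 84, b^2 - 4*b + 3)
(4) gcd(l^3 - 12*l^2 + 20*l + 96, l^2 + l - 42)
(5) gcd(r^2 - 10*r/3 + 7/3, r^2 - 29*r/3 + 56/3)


(1) = q + 3
(2) = y - 3
(3) = gcd((b - 7)*(b - 3)*(b + 4), (b - 3)*(b - 1)) = b - 3
(4) = gcd((l - 8)*(l - 6)*(l + 2), (l - 6)*(l + 7)) = l - 6
(5) = 1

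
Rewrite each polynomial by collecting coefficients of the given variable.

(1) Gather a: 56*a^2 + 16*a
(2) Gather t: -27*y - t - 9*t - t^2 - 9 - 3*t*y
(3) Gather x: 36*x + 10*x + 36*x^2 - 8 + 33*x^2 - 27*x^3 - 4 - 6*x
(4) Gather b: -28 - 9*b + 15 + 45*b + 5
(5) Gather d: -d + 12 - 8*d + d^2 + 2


(1) = 56*a^2 + 16*a
(2) = -t^2 + t*(-3*y - 10) - 27*y - 9
(3) = -27*x^3 + 69*x^2 + 40*x - 12
(4) = 36*b - 8
(5) = d^2 - 9*d + 14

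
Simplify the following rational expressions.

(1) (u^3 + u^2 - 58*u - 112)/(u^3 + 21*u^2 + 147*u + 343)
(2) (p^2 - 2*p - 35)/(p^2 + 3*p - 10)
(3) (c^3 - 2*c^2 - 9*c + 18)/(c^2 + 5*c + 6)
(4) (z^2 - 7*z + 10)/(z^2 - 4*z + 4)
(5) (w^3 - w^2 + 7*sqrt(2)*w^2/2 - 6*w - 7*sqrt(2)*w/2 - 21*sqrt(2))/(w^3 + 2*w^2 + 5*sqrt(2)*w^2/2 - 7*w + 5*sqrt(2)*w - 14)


(1) = (u^2 - 6*u - 16)/(u^2 + 14*u + 49)
(2) = (p - 7)/(p - 2)
(3) = (c^2 - 5*c + 6)/(c + 2)
(4) = (z - 5)/(z - 2)
(5) = (4*w - 12)/(4*w - 4*sqrt(2))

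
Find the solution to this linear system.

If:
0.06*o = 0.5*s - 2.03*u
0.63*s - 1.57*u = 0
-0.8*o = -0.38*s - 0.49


Then:
o = 0.56
s = -0.11
u = -0.04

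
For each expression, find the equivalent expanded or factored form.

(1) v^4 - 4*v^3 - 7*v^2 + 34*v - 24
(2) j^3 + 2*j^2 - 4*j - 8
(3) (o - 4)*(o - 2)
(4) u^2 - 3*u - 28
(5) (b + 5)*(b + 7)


(1) = (v - 4)*(v - 2)*(v - 1)*(v + 3)
(2) = (j - 2)*(j + 2)^2
(3) = o^2 - 6*o + 8
(4) = (u - 7)*(u + 4)
(5) = b^2 + 12*b + 35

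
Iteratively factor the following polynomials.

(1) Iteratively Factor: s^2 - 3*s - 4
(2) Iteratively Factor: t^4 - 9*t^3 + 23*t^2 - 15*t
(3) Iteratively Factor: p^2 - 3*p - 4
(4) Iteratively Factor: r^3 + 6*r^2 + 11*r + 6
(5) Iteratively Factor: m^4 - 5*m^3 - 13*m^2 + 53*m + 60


(1) = (s - 4)*(s + 1)
(2) = (t - 5)*(t^3 - 4*t^2 + 3*t) = (t - 5)*(t - 1)*(t^2 - 3*t) = (t - 5)*(t - 3)*(t - 1)*(t)
(3) = (p - 4)*(p + 1)
(4) = (r + 2)*(r^2 + 4*r + 3) = (r + 2)*(r + 3)*(r + 1)
(5) = (m + 1)*(m^3 - 6*m^2 - 7*m + 60) = (m - 5)*(m + 1)*(m^2 - m - 12) = (m - 5)*(m + 1)*(m + 3)*(m - 4)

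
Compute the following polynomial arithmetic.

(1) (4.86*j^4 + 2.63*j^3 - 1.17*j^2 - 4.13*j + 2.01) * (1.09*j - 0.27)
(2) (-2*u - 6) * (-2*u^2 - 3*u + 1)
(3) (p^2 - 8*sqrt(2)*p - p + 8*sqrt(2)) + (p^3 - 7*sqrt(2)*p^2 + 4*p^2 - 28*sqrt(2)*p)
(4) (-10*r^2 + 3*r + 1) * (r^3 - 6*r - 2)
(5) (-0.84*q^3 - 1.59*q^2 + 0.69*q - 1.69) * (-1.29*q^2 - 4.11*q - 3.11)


(1) = 5.2974*j^5 + 1.5545*j^4 - 1.9854*j^3 - 4.1858*j^2 + 3.306*j - 0.5427
(2) = 4*u^3 + 18*u^2 + 16*u - 6
(3) = p^3 - 7*sqrt(2)*p^2 + 5*p^2 - 36*sqrt(2)*p - p + 8*sqrt(2)
(4) = -10*r^5 + 3*r^4 + 61*r^3 + 2*r^2 - 12*r - 2
(5) = 1.0836*q^5 + 5.5035*q^4 + 8.2572*q^3 + 4.2891*q^2 + 4.8*q + 5.2559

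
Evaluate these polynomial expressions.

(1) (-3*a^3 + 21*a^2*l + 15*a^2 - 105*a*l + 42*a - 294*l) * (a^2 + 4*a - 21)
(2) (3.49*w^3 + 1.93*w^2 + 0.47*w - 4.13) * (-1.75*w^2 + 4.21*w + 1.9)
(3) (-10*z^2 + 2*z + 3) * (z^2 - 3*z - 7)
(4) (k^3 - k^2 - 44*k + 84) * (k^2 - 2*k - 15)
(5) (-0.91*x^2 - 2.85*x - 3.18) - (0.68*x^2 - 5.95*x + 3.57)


(1) = -3*a^5 + 21*a^4*l + 3*a^4 - 21*a^3*l + 165*a^3 - 1155*a^2*l - 147*a^2 + 1029*a*l - 882*a + 6174*l
(2) = -6.1075*w^5 + 11.3154*w^4 + 13.9338*w^3 + 12.8732*w^2 - 16.4943*w - 7.847
(3) = -10*z^4 + 32*z^3 + 67*z^2 - 23*z - 21
(4) = k^5 - 3*k^4 - 57*k^3 + 187*k^2 + 492*k - 1260
(5) = -1.59*x^2 + 3.1*x - 6.75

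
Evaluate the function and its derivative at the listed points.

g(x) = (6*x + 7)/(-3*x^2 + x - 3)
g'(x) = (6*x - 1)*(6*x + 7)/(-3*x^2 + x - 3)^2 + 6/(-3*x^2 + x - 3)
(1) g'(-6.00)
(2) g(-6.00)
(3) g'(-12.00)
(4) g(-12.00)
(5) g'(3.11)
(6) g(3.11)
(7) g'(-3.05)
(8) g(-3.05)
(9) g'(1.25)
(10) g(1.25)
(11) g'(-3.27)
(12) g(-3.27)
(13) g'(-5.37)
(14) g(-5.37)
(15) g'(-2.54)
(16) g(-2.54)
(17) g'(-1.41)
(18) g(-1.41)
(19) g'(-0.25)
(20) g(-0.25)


(1) = 0.03
(2) = 0.25
(3) = 0.01
(4) = 0.15
(5) = 0.33
(6) = -0.89
(7) = 0.01
(8) = 0.33
(9) = 1.34
(10) = -2.25
(11) = 0.02
(12) = 0.33
(13) = 0.03
(14) = 0.27
(15) = -0.03
(16) = 0.33
(17) = -0.45
(18) = 0.14
(19) = -2.91
(20) = -1.60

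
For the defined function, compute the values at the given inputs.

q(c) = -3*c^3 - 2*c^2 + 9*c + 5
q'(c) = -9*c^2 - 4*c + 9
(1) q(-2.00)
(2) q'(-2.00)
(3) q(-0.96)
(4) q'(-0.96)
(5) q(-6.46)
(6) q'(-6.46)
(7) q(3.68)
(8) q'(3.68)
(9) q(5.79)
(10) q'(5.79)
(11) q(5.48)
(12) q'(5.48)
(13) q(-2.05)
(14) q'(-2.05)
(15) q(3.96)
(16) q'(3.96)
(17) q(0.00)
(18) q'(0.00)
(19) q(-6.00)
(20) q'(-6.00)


(1) = 3.00
(2) = -19.00
(3) = -2.83
(4) = 4.55
(5) = 672.16
(6) = -340.74
(7) = -138.47
(8) = -127.60
(9) = -592.25
(10) = -315.88
(11) = -499.44
(12) = -283.19
(13) = 3.99
(14) = -20.62
(15) = -177.02
(16) = -147.97
(17) = 5.00
(18) = 9.00
(19) = 527.00
(20) = -291.00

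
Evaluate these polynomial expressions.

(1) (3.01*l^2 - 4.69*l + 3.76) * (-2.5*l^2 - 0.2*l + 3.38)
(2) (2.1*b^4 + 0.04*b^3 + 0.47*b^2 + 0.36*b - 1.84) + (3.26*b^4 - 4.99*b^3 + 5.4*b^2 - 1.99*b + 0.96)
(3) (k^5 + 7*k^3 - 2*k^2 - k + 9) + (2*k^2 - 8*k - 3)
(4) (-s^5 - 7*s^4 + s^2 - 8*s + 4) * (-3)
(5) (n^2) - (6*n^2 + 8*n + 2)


(1) = -7.525*l^4 + 11.123*l^3 + 1.7118*l^2 - 16.6042*l + 12.7088
(2) = 5.36*b^4 - 4.95*b^3 + 5.87*b^2 - 1.63*b - 0.88
(3) = k^5 + 7*k^3 - 9*k + 6
(4) = 3*s^5 + 21*s^4 - 3*s^2 + 24*s - 12
(5) = -5*n^2 - 8*n - 2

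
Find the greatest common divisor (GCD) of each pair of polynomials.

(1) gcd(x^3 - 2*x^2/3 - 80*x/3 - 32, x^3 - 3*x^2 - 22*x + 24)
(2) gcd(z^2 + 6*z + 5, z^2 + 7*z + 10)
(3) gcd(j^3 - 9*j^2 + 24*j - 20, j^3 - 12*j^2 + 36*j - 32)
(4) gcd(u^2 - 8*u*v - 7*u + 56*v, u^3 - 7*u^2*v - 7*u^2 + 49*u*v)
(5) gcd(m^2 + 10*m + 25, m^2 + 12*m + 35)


(1) = gcd((x - 6)*(x + 4/3)*(x + 4), (x - 6)*(x - 1)*(x + 4)) = x^2 - 2*x - 24
(2) = gcd((z + 1)*(z + 5), (z + 2)*(z + 5)) = z + 5
(3) = j^2 - 4*j + 4
(4) = u - 7
(5) = m + 5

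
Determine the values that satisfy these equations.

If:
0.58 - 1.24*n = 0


Then:
n = 0.47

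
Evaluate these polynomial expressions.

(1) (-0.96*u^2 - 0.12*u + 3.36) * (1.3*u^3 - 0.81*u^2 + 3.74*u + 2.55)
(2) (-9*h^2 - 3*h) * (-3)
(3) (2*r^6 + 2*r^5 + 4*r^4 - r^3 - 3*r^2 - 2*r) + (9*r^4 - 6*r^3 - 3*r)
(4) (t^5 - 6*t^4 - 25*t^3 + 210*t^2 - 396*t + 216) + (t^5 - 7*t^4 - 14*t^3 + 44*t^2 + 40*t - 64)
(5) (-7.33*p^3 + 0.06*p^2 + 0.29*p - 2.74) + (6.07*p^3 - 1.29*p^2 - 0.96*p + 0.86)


(1) = -1.248*u^5 + 0.6216*u^4 + 0.8748*u^3 - 5.6184*u^2 + 12.2604*u + 8.568
(2) = 27*h^2 + 9*h
(3) = 2*r^6 + 2*r^5 + 13*r^4 - 7*r^3 - 3*r^2 - 5*r
(4) = 2*t^5 - 13*t^4 - 39*t^3 + 254*t^2 - 356*t + 152
(5) = -1.26*p^3 - 1.23*p^2 - 0.67*p - 1.88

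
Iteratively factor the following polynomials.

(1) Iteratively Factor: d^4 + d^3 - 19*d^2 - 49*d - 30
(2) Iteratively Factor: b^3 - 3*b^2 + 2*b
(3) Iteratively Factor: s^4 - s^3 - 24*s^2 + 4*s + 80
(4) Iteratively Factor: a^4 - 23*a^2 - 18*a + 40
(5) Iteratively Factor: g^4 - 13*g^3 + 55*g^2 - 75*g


(1) = (d + 1)*(d^3 - 19*d - 30) = (d - 5)*(d + 1)*(d^2 + 5*d + 6) = (d - 5)*(d + 1)*(d + 3)*(d + 2)
(2) = (b - 2)*(b^2 - b) = b*(b - 2)*(b - 1)
(3) = (s - 5)*(s^3 + 4*s^2 - 4*s - 16) = (s - 5)*(s - 2)*(s^2 + 6*s + 8) = (s - 5)*(s - 2)*(s + 4)*(s + 2)
(4) = (a - 5)*(a^3 + 5*a^2 + 2*a - 8) = (a - 5)*(a - 1)*(a^2 + 6*a + 8) = (a - 5)*(a - 1)*(a + 4)*(a + 2)
(5) = (g - 5)*(g^3 - 8*g^2 + 15*g) = (g - 5)^2*(g^2 - 3*g) = (g - 5)^2*(g - 3)*(g)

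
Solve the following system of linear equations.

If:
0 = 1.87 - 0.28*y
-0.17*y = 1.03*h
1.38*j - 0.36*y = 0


Then:
h = -1.10
j = 1.74
y = 6.68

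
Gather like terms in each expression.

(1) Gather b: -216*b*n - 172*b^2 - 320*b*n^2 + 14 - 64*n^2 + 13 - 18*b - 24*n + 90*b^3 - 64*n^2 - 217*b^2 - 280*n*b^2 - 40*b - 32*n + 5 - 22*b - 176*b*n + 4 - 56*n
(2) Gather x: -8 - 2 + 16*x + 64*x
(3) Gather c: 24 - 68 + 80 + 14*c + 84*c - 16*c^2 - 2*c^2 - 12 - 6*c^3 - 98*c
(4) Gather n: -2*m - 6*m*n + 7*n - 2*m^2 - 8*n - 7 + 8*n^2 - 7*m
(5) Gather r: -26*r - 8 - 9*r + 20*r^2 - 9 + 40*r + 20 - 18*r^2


(1) = 90*b^3 + b^2*(-280*n - 389) + b*(-320*n^2 - 392*n - 80) - 128*n^2 - 112*n + 36
(2) = 80*x - 10
(3) = -6*c^3 - 18*c^2 + 24
(4) = -2*m^2 - 9*m + 8*n^2 + n*(-6*m - 1) - 7
(5) = 2*r^2 + 5*r + 3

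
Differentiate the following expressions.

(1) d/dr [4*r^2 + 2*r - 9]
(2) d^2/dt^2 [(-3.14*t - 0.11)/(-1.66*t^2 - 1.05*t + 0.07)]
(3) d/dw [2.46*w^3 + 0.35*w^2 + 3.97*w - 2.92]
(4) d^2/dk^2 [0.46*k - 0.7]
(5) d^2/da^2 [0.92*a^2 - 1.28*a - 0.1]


(1) = 8*r + 2
(2) = ((3.14*t + 0.11)*(3.32*t + 1.05)*(6.64*t + 2.1) - (31.2744*t + 6.9592)*(1.66*t^2 + 1.05*t - 0.07))/(1.66*t^2 + 1.05*t - 0.07)^3
(3) = 7.38*w^2 + 0.7*w + 3.97
(4) = 0
(5) = 1.84000000000000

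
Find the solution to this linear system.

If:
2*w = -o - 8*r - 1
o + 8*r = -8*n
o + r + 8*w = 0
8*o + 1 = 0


Then:
n = 263/1984
o = -1/8
r = -29/248
w = 15/496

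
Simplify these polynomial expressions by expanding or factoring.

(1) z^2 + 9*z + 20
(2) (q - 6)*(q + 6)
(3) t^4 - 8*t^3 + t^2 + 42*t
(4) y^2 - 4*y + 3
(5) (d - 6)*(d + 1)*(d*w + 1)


(1) = (z + 4)*(z + 5)
(2) = q^2 - 36
(3) = t*(t - 7)*(t - 3)*(t + 2)
(4) = (y - 3)*(y - 1)
(5) = d^3*w - 5*d^2*w + d^2 - 6*d*w - 5*d - 6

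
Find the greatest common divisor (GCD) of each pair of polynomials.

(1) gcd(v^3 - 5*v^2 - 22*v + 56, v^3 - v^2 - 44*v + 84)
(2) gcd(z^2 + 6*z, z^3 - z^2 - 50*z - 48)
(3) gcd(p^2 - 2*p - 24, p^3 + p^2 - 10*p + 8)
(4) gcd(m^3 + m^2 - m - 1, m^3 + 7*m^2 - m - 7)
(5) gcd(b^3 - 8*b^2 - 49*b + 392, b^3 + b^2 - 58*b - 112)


(1) = gcd((v - 7)*(v - 2)*(v + 4), (v - 6)*(v - 2)*(v + 7)) = v - 2
(2) = gcd(z*(z + 6), (z - 8)*(z + 1)*(z + 6)) = z + 6
(3) = gcd((p - 6)*(p + 4), (p - 2)*(p - 1)*(p + 4)) = p + 4
(4) = gcd((m - 1)*(m + 1)^2, (m - 1)*(m + 1)*(m + 7)) = m^2 - 1
(5) = b^2 - b - 56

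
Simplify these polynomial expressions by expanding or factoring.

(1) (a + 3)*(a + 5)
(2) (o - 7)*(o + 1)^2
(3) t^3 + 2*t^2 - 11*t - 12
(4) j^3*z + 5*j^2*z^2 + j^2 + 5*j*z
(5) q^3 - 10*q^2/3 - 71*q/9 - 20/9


(1) = a^2 + 8*a + 15
(2) = o^3 - 5*o^2 - 13*o - 7
(3) = (t - 3)*(t + 1)*(t + 4)
(4) = j*(j + 5*z)*(j*z + 1)
(5) = (q - 5)*(q + 1/3)*(q + 4/3)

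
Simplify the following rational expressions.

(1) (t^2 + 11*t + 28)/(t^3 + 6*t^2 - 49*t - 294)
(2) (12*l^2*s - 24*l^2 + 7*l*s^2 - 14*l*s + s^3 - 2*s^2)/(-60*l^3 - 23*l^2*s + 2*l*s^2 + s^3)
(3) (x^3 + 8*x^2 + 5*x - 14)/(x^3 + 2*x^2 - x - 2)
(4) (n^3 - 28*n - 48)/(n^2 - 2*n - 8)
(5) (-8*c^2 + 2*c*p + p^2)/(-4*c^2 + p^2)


(1) = (t + 4)/(t^2 - t - 42)
(2) = (s - 2)/(-5*l + s)
(3) = (x + 7)/(x + 1)
(4) = (n^2 - 2*n - 24)/(n - 4)
(5) = (4*c + p)/(2*c + p)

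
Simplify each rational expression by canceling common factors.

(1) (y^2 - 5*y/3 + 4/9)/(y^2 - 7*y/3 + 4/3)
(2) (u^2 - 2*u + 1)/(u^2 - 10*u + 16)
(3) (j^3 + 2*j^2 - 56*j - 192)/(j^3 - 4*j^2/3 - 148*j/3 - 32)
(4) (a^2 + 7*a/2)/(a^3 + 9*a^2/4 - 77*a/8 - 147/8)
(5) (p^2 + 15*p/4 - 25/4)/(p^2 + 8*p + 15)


(1) = (3*y - 1)/(3*y - 3)
(2) = (u^2 - 2*u + 1)/(u^2 - 10*u + 16)
(3) = (3*j + 12)/(3*j + 2)
(4) = 4*a/(4*a^2 - 5*a - 21)
(5) = (4*p - 5)/(4*p + 12)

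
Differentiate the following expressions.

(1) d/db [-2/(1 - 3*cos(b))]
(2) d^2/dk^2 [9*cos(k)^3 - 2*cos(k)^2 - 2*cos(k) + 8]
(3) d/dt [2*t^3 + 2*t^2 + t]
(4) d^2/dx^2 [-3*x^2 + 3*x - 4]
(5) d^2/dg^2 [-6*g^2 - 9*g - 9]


(1) = 6*sin(b)/(3*cos(b) - 1)^2
(2) = -19*cos(k)/4 + 4*cos(2*k) - 81*cos(3*k)/4
(3) = 6*t^2 + 4*t + 1
(4) = -6
(5) = -12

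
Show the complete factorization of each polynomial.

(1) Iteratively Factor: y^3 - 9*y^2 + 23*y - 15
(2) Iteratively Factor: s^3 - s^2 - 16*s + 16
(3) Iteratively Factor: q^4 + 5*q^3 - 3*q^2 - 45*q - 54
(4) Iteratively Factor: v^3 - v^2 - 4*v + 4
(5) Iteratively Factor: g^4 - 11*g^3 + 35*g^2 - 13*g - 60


(1) = (y - 5)*(y^2 - 4*y + 3) = (y - 5)*(y - 1)*(y - 3)
(2) = (s + 4)*(s^2 - 5*s + 4) = (s - 1)*(s + 4)*(s - 4)
(3) = (q - 3)*(q^3 + 8*q^2 + 21*q + 18) = (q - 3)*(q + 3)*(q^2 + 5*q + 6) = (q - 3)*(q + 2)*(q + 3)*(q + 3)
(4) = (v - 1)*(v^2 - 4) = (v - 2)*(v - 1)*(v + 2)
(5) = (g - 5)*(g^3 - 6*g^2 + 5*g + 12) = (g - 5)*(g - 3)*(g^2 - 3*g - 4) = (g - 5)*(g - 4)*(g - 3)*(g + 1)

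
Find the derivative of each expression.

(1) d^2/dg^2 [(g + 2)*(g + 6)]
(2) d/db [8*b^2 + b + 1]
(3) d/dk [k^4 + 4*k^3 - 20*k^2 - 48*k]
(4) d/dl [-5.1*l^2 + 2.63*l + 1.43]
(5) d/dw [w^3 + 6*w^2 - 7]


(1) = 2
(2) = 16*b + 1
(3) = 4*k^3 + 12*k^2 - 40*k - 48
(4) = 2.63 - 10.2*l
(5) = 3*w*(w + 4)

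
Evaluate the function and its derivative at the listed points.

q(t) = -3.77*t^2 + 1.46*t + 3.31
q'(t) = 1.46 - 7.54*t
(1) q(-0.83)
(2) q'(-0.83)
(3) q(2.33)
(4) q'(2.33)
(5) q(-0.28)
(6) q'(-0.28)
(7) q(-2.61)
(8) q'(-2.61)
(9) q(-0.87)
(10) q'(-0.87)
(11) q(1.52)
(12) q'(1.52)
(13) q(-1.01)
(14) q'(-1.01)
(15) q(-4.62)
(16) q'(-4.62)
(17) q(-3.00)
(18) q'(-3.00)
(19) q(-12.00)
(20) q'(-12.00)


(1) = -0.50
(2) = 7.72
(3) = -13.76
(4) = -16.11
(5) = 2.61
(6) = 3.57
(7) = -26.18
(8) = 21.14
(9) = -0.81
(10) = 8.02
(11) = -3.18
(12) = -10.00
(13) = -2.01
(14) = 9.08
(15) = -83.90
(16) = 36.29
(17) = -35.00
(18) = 24.08
(19) = -557.09
(20) = 91.94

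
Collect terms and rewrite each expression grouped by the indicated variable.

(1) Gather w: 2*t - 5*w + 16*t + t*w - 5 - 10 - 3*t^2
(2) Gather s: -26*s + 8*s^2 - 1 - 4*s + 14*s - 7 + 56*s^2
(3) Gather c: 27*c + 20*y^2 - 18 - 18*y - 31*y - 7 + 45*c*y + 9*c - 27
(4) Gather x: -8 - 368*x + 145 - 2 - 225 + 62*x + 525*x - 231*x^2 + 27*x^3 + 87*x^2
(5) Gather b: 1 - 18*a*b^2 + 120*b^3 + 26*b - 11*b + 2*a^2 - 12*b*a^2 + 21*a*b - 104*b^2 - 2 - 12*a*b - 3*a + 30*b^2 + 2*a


(1) = -3*t^2 + 18*t + w*(t - 5) - 15
(2) = 64*s^2 - 16*s - 8
(3) = c*(45*y + 36) + 20*y^2 - 49*y - 52
(4) = 27*x^3 - 144*x^2 + 219*x - 90
(5) = 2*a^2 - a + 120*b^3 + b^2*(-18*a - 74) + b*(-12*a^2 + 9*a + 15) - 1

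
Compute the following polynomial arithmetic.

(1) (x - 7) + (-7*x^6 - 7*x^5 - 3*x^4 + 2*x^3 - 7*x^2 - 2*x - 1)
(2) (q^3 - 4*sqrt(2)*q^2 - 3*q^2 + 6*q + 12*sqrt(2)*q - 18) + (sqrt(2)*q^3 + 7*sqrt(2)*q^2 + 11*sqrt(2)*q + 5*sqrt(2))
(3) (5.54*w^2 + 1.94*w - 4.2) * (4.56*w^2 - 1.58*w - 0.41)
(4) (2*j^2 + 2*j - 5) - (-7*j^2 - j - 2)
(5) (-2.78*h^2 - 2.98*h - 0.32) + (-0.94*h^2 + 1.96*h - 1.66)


(1) = -7*x^6 - 7*x^5 - 3*x^4 + 2*x^3 - 7*x^2 - x - 8
(2) = q^3 + sqrt(2)*q^3 - 3*q^2 + 3*sqrt(2)*q^2 + 6*q + 23*sqrt(2)*q - 18 + 5*sqrt(2)
(3) = 25.2624*w^4 + 0.0932*w^3 - 24.4886*w^2 + 5.8406*w + 1.722
(4) = 9*j^2 + 3*j - 3
(5) = -3.72*h^2 - 1.02*h - 1.98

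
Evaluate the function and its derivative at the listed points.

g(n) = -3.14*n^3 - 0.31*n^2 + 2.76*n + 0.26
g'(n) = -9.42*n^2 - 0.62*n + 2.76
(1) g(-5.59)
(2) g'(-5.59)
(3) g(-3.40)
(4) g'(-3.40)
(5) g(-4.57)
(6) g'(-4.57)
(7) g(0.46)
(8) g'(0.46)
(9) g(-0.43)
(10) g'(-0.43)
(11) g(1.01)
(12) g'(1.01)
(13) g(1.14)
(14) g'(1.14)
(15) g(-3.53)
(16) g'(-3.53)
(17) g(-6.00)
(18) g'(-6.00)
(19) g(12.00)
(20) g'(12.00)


(1) = 523.63
(2) = -288.13
(3) = 110.71
(4) = -104.03
(5) = 280.87
(6) = -191.14
(7) = 1.16
(8) = 0.48
(9) = -0.73
(10) = 1.28
(11) = -0.50
(12) = -7.48
(13) = -1.65
(14) = -10.19
(15) = 124.77
(16) = -112.43
(17) = 650.78
(18) = -332.64
(19) = -5437.18
(20) = -1361.16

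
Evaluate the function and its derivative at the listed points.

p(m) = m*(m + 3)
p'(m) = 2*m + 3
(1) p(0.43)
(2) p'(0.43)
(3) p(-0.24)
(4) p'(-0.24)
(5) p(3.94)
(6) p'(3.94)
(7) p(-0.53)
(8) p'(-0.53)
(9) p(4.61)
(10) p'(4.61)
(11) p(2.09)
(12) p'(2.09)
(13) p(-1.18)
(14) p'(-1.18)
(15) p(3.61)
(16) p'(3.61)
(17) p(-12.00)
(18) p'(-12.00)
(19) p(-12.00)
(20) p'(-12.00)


(1) = 1.47
(2) = 3.86
(3) = -0.66
(4) = 2.52
(5) = 27.34
(6) = 10.88
(7) = -1.31
(8) = 1.94
(9) = 35.08
(10) = 12.22
(11) = 10.64
(12) = 7.18
(13) = -2.15
(14) = 0.64
(15) = 23.86
(16) = 10.22
(17) = 108.00
(18) = -21.00
(19) = 108.00
(20) = -21.00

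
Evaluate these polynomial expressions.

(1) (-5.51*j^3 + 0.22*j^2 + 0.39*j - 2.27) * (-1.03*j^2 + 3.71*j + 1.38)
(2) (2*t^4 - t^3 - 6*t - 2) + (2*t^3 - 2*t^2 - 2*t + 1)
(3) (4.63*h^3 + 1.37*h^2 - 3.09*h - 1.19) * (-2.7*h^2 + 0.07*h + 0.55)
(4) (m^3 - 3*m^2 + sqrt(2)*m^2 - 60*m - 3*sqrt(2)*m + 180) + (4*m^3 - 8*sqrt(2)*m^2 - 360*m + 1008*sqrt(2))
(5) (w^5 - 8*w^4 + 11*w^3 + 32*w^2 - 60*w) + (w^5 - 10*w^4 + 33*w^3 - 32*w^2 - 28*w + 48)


(1) = 5.6753*j^5 - 20.6687*j^4 - 7.1893*j^3 + 4.0886*j^2 - 7.8835*j - 3.1326
(2) = 2*t^4 + t^3 - 2*t^2 - 8*t - 1
(3) = -12.501*h^5 - 3.3749*h^4 + 10.9854*h^3 + 3.7502*h^2 - 1.7828*h - 0.6545
(4) = 5*m^3 - 7*sqrt(2)*m^2 - 3*m^2 - 420*m - 3*sqrt(2)*m + 180 + 1008*sqrt(2)
(5) = 2*w^5 - 18*w^4 + 44*w^3 - 88*w + 48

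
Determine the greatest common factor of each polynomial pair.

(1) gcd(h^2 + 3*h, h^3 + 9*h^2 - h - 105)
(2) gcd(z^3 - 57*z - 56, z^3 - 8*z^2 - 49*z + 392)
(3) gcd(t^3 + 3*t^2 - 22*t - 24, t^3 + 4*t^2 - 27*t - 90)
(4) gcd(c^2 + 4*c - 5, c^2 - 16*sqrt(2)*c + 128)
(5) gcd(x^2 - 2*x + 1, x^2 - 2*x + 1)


(1) = gcd(h*(h + 3), (h - 3)*(h + 5)*(h + 7)) = 1
(2) = gcd((z - 8)*(z + 1)*(z + 7), (z - 8)*(z - 7)*(z + 7)) = z^2 - z - 56
(3) = t + 6
(4) = 1
(5) = gcd((x - 1)^2, (x - 1)^2) = x^2 - 2*x + 1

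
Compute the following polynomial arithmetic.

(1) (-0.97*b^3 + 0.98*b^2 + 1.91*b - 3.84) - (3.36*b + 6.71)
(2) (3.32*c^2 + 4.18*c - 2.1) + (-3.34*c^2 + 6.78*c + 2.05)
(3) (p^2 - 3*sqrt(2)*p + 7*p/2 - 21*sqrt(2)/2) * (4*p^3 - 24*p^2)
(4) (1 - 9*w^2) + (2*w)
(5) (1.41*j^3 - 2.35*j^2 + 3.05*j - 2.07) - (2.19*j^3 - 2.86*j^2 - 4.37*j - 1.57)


(1) = -0.97*b^3 + 0.98*b^2 - 1.45*b - 10.55
(2) = -0.02*c^2 + 10.96*c - 0.05
(3) = 4*p^5 - 12*sqrt(2)*p^4 - 10*p^4 - 84*p^3 + 30*sqrt(2)*p^3 + 252*sqrt(2)*p^2
(4) = -9*w^2 + 2*w + 1
(5) = -0.78*j^3 + 0.51*j^2 + 7.42*j - 0.5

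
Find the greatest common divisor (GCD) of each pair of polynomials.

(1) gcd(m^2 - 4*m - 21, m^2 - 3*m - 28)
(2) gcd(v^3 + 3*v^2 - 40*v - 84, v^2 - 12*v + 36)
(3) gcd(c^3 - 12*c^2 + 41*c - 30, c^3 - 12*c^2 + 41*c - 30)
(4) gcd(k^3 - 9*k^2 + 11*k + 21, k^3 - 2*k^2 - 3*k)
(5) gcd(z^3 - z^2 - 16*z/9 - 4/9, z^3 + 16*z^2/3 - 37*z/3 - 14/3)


(1) = m - 7
(2) = gcd((v - 6)*(v + 2)*(v + 7), (v - 6)^2) = v - 6
(3) = c^3 - 12*c^2 + 41*c - 30
(4) = k^2 - 2*k - 3
(5) = z^2 - 5*z/3 - 2/3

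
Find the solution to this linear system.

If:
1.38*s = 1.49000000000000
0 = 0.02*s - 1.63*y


Then:
s = 1.08
y = 0.01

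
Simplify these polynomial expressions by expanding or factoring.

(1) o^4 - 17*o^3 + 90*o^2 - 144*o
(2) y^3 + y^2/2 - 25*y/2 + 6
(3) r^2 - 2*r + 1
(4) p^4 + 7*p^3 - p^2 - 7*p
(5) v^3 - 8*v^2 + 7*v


(1) = o*(o - 8)*(o - 6)*(o - 3)
(2) = (y - 3)*(y - 1/2)*(y + 4)
(3) = (r - 1)^2
(4) = p*(p - 1)*(p + 1)*(p + 7)
(5) = v*(v - 7)*(v - 1)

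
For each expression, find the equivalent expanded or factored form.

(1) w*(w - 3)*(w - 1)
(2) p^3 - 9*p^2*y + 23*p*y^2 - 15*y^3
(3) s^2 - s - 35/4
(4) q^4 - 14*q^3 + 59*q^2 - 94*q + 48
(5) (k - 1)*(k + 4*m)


(1) = w^3 - 4*w^2 + 3*w
(2) = (p - 5*y)*(p - 3*y)*(p - y)
(3) = (s - 7/2)*(s + 5/2)
(4) = (q - 8)*(q - 3)*(q - 2)*(q - 1)
(5) = k^2 + 4*k*m - k - 4*m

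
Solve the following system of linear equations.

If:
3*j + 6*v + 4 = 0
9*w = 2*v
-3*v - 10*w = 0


Then:
j = -4/3
v = 0
w = 0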